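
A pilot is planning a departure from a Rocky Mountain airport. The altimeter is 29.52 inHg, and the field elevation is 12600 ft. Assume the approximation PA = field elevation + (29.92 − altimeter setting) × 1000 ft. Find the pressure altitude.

13000 ft

Pressure correction = (29.92 − 29.52) × 1000 = +400 ft.
Pressure altitude = 12600 + (+400) = 13000 ft.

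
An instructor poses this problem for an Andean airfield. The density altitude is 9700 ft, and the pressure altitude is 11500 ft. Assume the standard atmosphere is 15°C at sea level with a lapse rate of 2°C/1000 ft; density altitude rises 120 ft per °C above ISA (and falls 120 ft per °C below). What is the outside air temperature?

Density altitude − pressure altitude = 9700 − 11500 = -1800 ft.
At 120 ft/°C that is an ISA deviation of -1800/120 = -15°C.
ISA temperature at 11500 ft = 15 − 2 × (11500/1000) = -8°C.
OAT = ISA + deviation = -8 + (-15) = -23°C.

-23°C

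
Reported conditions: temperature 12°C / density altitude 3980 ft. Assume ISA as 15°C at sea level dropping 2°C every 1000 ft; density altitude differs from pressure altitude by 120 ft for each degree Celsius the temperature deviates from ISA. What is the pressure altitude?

3500 ft

DA = PA + 120 × (OAT − (15 − 2·PA/1000)) = PA + 120·OAT − 1800 + 0.24·PA = 1.24·PA + 120·OAT − 1800.
So 1.24·PA = 3980 − 120 × 12 + 1800 = 4340.
PA = 4340 / 1.24 = 3500 ft.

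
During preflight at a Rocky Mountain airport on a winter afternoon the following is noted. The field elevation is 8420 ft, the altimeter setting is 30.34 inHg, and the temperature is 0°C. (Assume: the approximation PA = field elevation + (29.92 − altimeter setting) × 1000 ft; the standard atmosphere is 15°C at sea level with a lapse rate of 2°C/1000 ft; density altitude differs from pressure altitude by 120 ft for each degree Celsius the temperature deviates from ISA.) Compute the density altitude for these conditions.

8120 ft

Pressure altitude = 8420 + (29.92 − 30.34) × 1000 = 8420 + (-420) = 8000 ft.
ISA temperature at 8000 ft = 15 − 2 × (8000/1000) = -1°C.
ISA deviation = 0 − (-1) = +1°C.
Density altitude = 8000 + 120 × (1) = 8120 ft.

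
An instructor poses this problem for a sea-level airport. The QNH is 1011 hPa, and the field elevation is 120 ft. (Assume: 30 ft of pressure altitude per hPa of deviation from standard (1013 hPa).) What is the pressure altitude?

Pressure correction = (1013 − 1011) × 30 = +60 ft.
Pressure altitude = 120 + (+60) = 180 ft.

180 ft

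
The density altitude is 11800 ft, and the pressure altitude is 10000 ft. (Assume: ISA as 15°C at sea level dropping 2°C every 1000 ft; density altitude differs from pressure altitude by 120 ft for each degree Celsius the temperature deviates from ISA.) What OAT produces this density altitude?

Density altitude − pressure altitude = 11800 − 10000 = +1800 ft.
At 120 ft/°C that is an ISA deviation of 1800/120 = +15°C.
ISA temperature at 10000 ft = 15 − 2 × (10000/1000) = -5°C.
OAT = ISA + deviation = -5 + (+15) = 10°C.

10°C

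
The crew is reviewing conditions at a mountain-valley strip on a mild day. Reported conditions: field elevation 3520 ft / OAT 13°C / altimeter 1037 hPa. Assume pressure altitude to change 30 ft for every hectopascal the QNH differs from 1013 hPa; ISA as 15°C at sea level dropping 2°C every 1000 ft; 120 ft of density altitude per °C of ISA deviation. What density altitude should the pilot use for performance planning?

3232 ft

Pressure altitude = 3520 + (1013 − 1037) × 30 = 3520 + (-720) = 2800 ft.
ISA temperature at 2800 ft = 15 − 2 × (2800/1000) = 9.4°C.
ISA deviation = 13 − 9.4 = +3.6°C.
Density altitude = 2800 + 120 × (3.6) = 3232 ft.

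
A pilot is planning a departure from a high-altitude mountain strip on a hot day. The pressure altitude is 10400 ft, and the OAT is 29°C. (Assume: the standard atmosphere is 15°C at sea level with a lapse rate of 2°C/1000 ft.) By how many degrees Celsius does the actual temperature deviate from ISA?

ISA+34.8°C

ISA temperature at 10400 ft = 15 − 2 × (10400/1000) = -5.8°C.
Deviation = OAT − ISA = 29 − (-5.8) = +34.8°C.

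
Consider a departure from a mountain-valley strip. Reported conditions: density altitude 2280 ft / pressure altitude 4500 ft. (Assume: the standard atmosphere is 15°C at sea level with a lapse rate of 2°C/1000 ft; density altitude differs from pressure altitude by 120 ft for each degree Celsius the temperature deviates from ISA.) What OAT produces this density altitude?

Density altitude − pressure altitude = 2280 − 4500 = -2220 ft.
At 120 ft/°C that is an ISA deviation of -2220/120 = -18.5°C.
ISA temperature at 4500 ft = 15 − 2 × (4500/1000) = 6°C.
OAT = ISA + deviation = 6 + (-18.5) = -12.5°C.

-12.5°C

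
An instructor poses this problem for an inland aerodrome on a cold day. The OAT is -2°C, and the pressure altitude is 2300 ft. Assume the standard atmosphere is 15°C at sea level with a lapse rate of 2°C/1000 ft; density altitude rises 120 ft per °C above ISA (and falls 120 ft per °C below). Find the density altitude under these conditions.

ISA temperature at 2300 ft = 15 − 2 × (2300/1000) = 10.4°C.
ISA deviation = -2 − 10.4 = -12.4°C.
Density altitude = 2300 + 120 × (-12.4) = 2300 + (-1488) = 812 ft.

812 ft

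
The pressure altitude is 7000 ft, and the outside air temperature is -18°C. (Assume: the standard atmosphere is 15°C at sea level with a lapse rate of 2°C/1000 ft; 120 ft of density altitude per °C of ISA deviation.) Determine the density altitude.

ISA temperature at 7000 ft = 15 − 2 × (7000/1000) = 1°C.
ISA deviation = -18 − 1 = -19°C.
Density altitude = 7000 + 120 × (-19) = 7000 + (-2280) = 4720 ft.

4720 ft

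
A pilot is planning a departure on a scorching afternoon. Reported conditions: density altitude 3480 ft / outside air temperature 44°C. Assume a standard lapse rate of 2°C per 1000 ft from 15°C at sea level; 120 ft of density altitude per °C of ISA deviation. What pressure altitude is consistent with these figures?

0 ft

DA = PA + 120 × (OAT − (15 − 2·PA/1000)) = PA + 120·OAT − 1800 + 0.24·PA = 1.24·PA + 120·OAT − 1800.
So 1.24·PA = 3480 − 120 × 44 + 1800 = 0.
PA = 0 / 1.24 = 0 ft.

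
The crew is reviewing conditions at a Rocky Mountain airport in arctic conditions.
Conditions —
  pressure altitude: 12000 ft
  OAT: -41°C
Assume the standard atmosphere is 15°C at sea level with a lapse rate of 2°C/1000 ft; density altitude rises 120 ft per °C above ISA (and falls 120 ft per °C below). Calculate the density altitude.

ISA temperature at 12000 ft = 15 − 2 × (12000/1000) = -9°C.
ISA deviation = -41 − (-9) = -32°C.
Density altitude = 12000 + 120 × (-32) = 12000 + (-3840) = 8160 ft.

8160 ft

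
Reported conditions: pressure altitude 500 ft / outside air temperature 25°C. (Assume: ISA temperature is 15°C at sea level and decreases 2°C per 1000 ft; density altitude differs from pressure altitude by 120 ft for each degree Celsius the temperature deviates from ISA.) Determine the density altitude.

1820 ft

ISA temperature at 500 ft = 15 − 2 × (500/1000) = 14°C.
ISA deviation = 25 − 14 = +11°C.
Density altitude = 500 + 120 × (11) = 500 + (+1320) = 1820 ft.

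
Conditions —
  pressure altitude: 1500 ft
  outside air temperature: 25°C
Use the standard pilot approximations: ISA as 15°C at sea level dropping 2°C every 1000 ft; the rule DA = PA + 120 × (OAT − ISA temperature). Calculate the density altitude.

3060 ft

ISA temperature at 1500 ft = 15 − 2 × (1500/1000) = 12°C.
ISA deviation = 25 − 12 = +13°C.
Density altitude = 1500 + 120 × (13) = 1500 + (+1560) = 3060 ft.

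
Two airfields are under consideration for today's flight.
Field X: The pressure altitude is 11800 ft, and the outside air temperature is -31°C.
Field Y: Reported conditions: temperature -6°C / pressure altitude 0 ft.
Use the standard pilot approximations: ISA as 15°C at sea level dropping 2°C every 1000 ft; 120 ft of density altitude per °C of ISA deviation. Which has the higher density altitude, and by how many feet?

Field X: ISA temp = -8.6°C, deviation -22.4°C, DA = 11800 + 120 × (-22.4) = 9112 ft.
Field Y: ISA temp = 15°C, deviation -21°C, DA = 0 + 120 × (-21) = -2520 ft.
Field X is higher by 9112 − (-2520) = 11632 ft.

Field X by 11632 ft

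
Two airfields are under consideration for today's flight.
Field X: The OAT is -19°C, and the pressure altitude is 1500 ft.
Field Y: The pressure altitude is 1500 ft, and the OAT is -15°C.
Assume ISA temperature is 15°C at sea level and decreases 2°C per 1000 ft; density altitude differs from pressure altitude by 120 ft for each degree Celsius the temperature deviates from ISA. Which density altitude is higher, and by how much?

Field X: ISA temp = 12°C, deviation -31°C, DA = 1500 + 120 × (-31) = -2220 ft.
Field Y: ISA temp = 12°C, deviation -27°C, DA = 1500 + 120 × (-27) = -1740 ft.
Field Y is higher by -1740 − (-2220) = 480 ft.

Field Y by 480 ft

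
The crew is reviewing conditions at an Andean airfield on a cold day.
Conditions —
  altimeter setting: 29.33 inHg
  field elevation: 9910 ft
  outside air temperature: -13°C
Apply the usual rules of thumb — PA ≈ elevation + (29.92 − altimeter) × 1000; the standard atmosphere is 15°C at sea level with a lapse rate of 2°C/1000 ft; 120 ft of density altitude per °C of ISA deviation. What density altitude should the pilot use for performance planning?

9660 ft

Pressure altitude = 9910 + (29.92 − 29.33) × 1000 = 9910 + (+590) = 10500 ft.
ISA temperature at 10500 ft = 15 − 2 × (10500/1000) = -6°C.
ISA deviation = -13 − (-6) = -7°C.
Density altitude = 10500 + 120 × (-7) = 9660 ft.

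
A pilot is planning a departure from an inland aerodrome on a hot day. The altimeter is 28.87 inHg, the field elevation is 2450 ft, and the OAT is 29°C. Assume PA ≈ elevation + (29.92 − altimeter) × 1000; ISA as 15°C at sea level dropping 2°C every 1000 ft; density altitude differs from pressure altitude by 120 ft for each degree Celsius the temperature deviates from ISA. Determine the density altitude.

6020 ft

Pressure altitude = 2450 + (29.92 − 28.87) × 1000 = 2450 + (+1050) = 3500 ft.
ISA temperature at 3500 ft = 15 − 2 × (3500/1000) = 8°C.
ISA deviation = 29 − 8 = +21°C.
Density altitude = 3500 + 120 × (21) = 6020 ft.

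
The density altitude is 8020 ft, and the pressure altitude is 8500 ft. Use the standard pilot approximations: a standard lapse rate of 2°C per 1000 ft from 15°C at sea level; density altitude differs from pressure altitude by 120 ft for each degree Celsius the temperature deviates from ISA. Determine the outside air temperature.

Density altitude − pressure altitude = 8020 − 8500 = -480 ft.
At 120 ft/°C that is an ISA deviation of -480/120 = -4°C.
ISA temperature at 8500 ft = 15 − 2 × (8500/1000) = -2°C.
OAT = ISA + deviation = -2 + (-4) = -6°C.

-6°C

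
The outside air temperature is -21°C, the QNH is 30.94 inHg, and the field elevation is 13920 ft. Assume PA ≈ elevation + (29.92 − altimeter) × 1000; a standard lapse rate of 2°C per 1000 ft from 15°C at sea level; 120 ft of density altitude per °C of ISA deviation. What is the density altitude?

Pressure altitude = 13920 + (29.92 − 30.94) × 1000 = 13920 + (-1020) = 12900 ft.
ISA temperature at 12900 ft = 15 − 2 × (12900/1000) = -10.8°C.
ISA deviation = -21 − (-10.8) = -10.2°C.
Density altitude = 12900 + 120 × (-10.2) = 11676 ft.

11676 ft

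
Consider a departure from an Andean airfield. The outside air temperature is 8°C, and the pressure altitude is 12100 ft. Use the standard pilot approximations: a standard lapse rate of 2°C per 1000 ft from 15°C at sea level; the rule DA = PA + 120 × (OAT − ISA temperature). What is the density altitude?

14164 ft

ISA temperature at 12100 ft = 15 − 2 × (12100/1000) = -9.2°C.
ISA deviation = 8 − (-9.2) = +17.2°C.
Density altitude = 12100 + 120 × (17.2) = 12100 + (+2064) = 14164 ft.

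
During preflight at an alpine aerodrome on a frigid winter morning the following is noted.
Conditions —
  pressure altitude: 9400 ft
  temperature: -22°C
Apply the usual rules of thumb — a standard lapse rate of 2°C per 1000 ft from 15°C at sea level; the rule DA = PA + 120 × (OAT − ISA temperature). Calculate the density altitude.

7216 ft

ISA temperature at 9400 ft = 15 − 2 × (9400/1000) = -3.8°C.
ISA deviation = -22 − (-3.8) = -18.2°C.
Density altitude = 9400 + 120 × (-18.2) = 9400 + (-2184) = 7216 ft.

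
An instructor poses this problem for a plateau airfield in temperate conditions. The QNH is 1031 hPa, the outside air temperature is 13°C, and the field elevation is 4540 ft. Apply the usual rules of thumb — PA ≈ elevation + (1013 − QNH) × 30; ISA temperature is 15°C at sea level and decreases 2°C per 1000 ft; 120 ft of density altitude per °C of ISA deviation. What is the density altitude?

Pressure altitude = 4540 + (1013 − 1031) × 30 = 4540 + (-540) = 4000 ft.
ISA temperature at 4000 ft = 15 − 2 × (4000/1000) = 7°C.
ISA deviation = 13 − 7 = +6°C.
Density altitude = 4000 + 120 × (6) = 4720 ft.

4720 ft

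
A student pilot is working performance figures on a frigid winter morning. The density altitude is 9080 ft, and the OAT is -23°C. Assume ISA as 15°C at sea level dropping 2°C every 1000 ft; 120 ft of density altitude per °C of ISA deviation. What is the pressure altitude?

11000 ft

DA = PA + 120 × (OAT − (15 − 2·PA/1000)) = PA + 120·OAT − 1800 + 0.24·PA = 1.24·PA + 120·OAT − 1800.
So 1.24·PA = 9080 − 120 × (-23) + 1800 = 13640.
PA = 13640 / 1.24 = 11000 ft.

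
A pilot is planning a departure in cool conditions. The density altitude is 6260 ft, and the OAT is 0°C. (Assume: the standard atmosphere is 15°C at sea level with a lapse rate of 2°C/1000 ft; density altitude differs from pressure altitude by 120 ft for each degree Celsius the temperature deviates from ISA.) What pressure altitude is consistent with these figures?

DA = PA + 120 × (OAT − (15 − 2·PA/1000)) = PA + 120·OAT − 1800 + 0.24·PA = 1.24·PA + 120·OAT − 1800.
So 1.24·PA = 6260 − 120 × 0 + 1800 = 8060.
PA = 8060 / 1.24 = 6500 ft.

6500 ft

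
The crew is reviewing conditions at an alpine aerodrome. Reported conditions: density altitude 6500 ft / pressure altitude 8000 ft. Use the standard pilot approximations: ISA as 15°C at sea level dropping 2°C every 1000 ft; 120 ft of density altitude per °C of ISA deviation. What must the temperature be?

Density altitude − pressure altitude = 6500 − 8000 = -1500 ft.
At 120 ft/°C that is an ISA deviation of -1500/120 = -12.5°C.
ISA temperature at 8000 ft = 15 − 2 × (8000/1000) = -1°C.
OAT = ISA + deviation = -1 + (-12.5) = -13.5°C.

-13.5°C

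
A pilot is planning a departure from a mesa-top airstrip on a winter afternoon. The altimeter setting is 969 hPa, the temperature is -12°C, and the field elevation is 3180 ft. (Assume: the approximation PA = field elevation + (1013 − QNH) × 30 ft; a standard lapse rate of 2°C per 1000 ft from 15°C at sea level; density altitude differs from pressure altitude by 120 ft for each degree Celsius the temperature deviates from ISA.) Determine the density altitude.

Pressure altitude = 3180 + (1013 − 969) × 30 = 3180 + (+1320) = 4500 ft.
ISA temperature at 4500 ft = 15 − 2 × (4500/1000) = 6°C.
ISA deviation = -12 − 6 = -18°C.
Density altitude = 4500 + 120 × (-18) = 2340 ft.

2340 ft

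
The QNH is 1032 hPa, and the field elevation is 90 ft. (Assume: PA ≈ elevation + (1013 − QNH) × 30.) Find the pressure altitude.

Pressure correction = (1013 − 1032) × 30 = -570 ft.
Pressure altitude = 90 + (-570) = -480 ft.

-480 ft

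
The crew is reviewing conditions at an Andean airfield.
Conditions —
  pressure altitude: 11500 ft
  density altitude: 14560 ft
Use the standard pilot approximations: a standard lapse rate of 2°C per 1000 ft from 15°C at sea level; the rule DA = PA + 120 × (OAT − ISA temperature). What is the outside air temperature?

17.5°C

Density altitude − pressure altitude = 14560 − 11500 = +3060 ft.
At 120 ft/°C that is an ISA deviation of 3060/120 = +25.5°C.
ISA temperature at 11500 ft = 15 − 2 × (11500/1000) = -8°C.
OAT = ISA + deviation = -8 + (+25.5) = 17.5°C.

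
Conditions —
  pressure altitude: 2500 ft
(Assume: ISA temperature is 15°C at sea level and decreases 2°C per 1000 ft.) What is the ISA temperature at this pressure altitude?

ISA temperature = 15 − 2 × (2500/1000) = 15 − 5 = 10°C.

10°C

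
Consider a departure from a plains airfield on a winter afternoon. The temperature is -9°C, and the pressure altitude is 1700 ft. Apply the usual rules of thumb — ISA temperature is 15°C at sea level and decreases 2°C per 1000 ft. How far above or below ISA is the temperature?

ISA-20.6°C

ISA temperature at 1700 ft = 15 − 2 × (1700/1000) = 11.6°C.
Deviation = OAT − ISA = -9 − 11.6 = -20.6°C.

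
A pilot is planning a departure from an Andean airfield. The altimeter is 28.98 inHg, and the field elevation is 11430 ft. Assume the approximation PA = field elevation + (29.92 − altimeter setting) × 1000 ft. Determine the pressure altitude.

Pressure correction = (29.92 − 28.98) × 1000 = +940 ft.
Pressure altitude = 11430 + (+940) = 12370 ft.

12370 ft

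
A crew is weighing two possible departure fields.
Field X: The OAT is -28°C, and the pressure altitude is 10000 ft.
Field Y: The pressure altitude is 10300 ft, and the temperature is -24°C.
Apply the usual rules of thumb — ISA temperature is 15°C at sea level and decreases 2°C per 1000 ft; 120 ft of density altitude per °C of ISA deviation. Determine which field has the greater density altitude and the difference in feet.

Field Y by 852 ft

Field X: ISA temp = -5°C, deviation -23°C, DA = 10000 + 120 × (-23) = 7240 ft.
Field Y: ISA temp = -5.6°C, deviation -18.4°C, DA = 10300 + 120 × (-18.4) = 8092 ft.
Field Y is higher by 8092 − 7240 = 852 ft.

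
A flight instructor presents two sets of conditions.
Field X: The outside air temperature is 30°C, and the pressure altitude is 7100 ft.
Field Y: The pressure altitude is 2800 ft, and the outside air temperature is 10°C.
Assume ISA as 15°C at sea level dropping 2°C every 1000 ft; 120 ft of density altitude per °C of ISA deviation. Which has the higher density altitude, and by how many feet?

Field X by 7732 ft

Field X: ISA temp = 0.8°C, deviation +29.2°C, DA = 7100 + 120 × 29.2 = 10604 ft.
Field Y: ISA temp = 9.4°C, deviation +0.6°C, DA = 2800 + 120 × 0.6 = 2872 ft.
Field X is higher by 10604 − 2872 = 7732 ft.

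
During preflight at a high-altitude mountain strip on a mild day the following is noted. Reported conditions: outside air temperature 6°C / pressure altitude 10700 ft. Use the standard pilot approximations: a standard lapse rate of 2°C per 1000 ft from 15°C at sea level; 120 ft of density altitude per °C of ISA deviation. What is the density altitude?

ISA temperature at 10700 ft = 15 − 2 × (10700/1000) = -6.4°C.
ISA deviation = 6 − (-6.4) = +12.4°C.
Density altitude = 10700 + 120 × (12.4) = 10700 + (+1488) = 12188 ft.

12188 ft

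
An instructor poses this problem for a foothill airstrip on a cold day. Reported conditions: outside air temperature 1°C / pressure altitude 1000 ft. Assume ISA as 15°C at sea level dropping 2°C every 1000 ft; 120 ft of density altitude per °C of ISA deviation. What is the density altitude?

-440 ft

ISA temperature at 1000 ft = 15 − 2 × (1000/1000) = 13°C.
ISA deviation = 1 − 13 = -12°C.
Density altitude = 1000 + 120 × (-12) = 1000 + (-1440) = -440 ft.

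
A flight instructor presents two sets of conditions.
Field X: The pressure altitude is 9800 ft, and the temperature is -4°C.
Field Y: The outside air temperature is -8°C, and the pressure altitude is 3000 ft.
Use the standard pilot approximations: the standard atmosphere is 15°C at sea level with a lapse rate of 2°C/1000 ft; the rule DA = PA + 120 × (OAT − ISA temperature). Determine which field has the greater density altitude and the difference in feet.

Field X by 8912 ft

Field X: ISA temp = -4.6°C, deviation +0.6°C, DA = 9800 + 120 × 0.6 = 9872 ft.
Field Y: ISA temp = 9°C, deviation -17°C, DA = 3000 + 120 × (-17) = 960 ft.
Field X is higher by 9872 − 960 = 8912 ft.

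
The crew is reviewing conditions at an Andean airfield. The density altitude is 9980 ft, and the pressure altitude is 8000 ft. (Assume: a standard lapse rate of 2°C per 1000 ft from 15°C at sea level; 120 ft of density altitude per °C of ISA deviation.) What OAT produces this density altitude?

15.5°C

Density altitude − pressure altitude = 9980 − 8000 = +1980 ft.
At 120 ft/°C that is an ISA deviation of 1980/120 = +16.5°C.
ISA temperature at 8000 ft = 15 − 2 × (8000/1000) = -1°C.
OAT = ISA + deviation = -1 + (+16.5) = 15.5°C.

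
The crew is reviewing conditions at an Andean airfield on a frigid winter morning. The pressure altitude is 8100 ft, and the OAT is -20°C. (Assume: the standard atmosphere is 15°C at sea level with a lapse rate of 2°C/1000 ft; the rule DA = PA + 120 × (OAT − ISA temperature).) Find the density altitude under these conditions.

ISA temperature at 8100 ft = 15 − 2 × (8100/1000) = -1.2°C.
ISA deviation = -20 − (-1.2) = -18.8°C.
Density altitude = 8100 + 120 × (-18.8) = 8100 + (-2256) = 5844 ft.

5844 ft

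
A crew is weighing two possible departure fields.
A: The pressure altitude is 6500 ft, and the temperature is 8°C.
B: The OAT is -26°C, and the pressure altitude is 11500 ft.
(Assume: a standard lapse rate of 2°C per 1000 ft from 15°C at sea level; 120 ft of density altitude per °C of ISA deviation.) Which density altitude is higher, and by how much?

A: ISA temp = 2°C, deviation +6°C, DA = 6500 + 120 × 6 = 7220 ft.
B: ISA temp = -8°C, deviation -18°C, DA = 11500 + 120 × (-18) = 9340 ft.
B is higher by 9340 − 7220 = 2120 ft.

B by 2120 ft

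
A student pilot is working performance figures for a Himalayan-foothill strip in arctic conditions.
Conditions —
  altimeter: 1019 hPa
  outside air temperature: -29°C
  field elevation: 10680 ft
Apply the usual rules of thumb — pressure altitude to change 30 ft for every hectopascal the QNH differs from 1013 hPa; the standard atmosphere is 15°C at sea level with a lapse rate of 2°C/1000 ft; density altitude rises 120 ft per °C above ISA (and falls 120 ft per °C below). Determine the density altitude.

Pressure altitude = 10680 + (1013 − 1019) × 30 = 10680 + (-180) = 10500 ft.
ISA temperature at 10500 ft = 15 − 2 × (10500/1000) = -6°C.
ISA deviation = -29 − (-6) = -23°C.
Density altitude = 10500 + 120 × (-23) = 7740 ft.

7740 ft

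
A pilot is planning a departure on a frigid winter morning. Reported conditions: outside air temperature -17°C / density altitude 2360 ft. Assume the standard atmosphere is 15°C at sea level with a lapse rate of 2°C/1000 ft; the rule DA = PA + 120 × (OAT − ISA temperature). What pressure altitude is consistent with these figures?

DA = PA + 120 × (OAT − (15 − 2·PA/1000)) = PA + 120·OAT − 1800 + 0.24·PA = 1.24·PA + 120·OAT − 1800.
So 1.24·PA = 2360 − 120 × (-17) + 1800 = 6200.
PA = 6200 / 1.24 = 5000 ft.

5000 ft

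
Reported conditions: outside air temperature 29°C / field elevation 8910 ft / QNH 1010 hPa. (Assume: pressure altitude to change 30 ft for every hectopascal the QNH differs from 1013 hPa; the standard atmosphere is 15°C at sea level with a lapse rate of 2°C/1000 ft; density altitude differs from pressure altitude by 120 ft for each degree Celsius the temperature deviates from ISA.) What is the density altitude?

12840 ft

Pressure altitude = 8910 + (1013 − 1010) × 30 = 8910 + (+90) = 9000 ft.
ISA temperature at 9000 ft = 15 − 2 × (9000/1000) = -3°C.
ISA deviation = 29 − (-3) = +32°C.
Density altitude = 9000 + 120 × (32) = 12840 ft.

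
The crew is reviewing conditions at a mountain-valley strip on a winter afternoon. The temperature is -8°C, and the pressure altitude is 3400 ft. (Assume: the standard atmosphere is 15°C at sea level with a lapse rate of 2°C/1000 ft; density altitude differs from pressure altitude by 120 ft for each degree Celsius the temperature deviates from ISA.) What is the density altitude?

1456 ft

ISA temperature at 3400 ft = 15 − 2 × (3400/1000) = 8.2°C.
ISA deviation = -8 − 8.2 = -16.2°C.
Density altitude = 3400 + 120 × (-16.2) = 3400 + (-1944) = 1456 ft.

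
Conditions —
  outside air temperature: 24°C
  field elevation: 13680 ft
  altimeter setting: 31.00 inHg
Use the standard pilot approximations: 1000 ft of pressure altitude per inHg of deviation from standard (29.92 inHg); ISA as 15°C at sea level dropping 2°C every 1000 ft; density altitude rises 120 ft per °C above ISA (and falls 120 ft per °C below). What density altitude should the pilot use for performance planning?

Pressure altitude = 13680 + (29.92 − 31.00) × 1000 = 13680 + (-1080) = 12600 ft.
ISA temperature at 12600 ft = 15 − 2 × (12600/1000) = -10.2°C.
ISA deviation = 24 − (-10.2) = +34.2°C.
Density altitude = 12600 + 120 × (34.2) = 16704 ft.

16704 ft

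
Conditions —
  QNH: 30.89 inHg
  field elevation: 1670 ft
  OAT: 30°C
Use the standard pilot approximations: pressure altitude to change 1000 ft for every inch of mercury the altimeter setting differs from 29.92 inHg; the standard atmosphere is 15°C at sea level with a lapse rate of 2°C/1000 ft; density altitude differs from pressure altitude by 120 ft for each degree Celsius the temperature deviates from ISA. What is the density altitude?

Pressure altitude = 1670 + (29.92 − 30.89) × 1000 = 1670 + (-970) = 700 ft.
ISA temperature at 700 ft = 15 − 2 × (700/1000) = 13.6°C.
ISA deviation = 30 − 13.6 = +16.4°C.
Density altitude = 700 + 120 × (16.4) = 2668 ft.

2668 ft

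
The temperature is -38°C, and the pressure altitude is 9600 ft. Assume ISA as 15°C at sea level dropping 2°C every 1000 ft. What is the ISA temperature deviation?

ISA-33.8°C

ISA temperature at 9600 ft = 15 − 2 × (9600/1000) = -4.2°C.
Deviation = OAT − ISA = -38 − (-4.2) = -33.8°C.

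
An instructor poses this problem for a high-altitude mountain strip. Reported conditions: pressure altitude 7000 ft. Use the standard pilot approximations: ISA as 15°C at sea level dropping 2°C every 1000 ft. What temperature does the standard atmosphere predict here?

1°C

ISA temperature = 15 − 2 × (7000/1000) = 15 − 14 = 1°C.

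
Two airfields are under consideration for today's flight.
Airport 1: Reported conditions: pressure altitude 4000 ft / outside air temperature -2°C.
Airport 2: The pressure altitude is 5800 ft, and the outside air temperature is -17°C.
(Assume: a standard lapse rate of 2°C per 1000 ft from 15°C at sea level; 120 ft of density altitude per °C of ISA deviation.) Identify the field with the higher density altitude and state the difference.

Airport 1: ISA temp = 7°C, deviation -9°C, DA = 4000 + 120 × (-9) = 2920 ft.
Airport 2: ISA temp = 3.4°C, deviation -20.4°C, DA = 5800 + 120 × (-20.4) = 3352 ft.
Airport 2 is higher by 3352 − 2920 = 432 ft.

Airport 2 by 432 ft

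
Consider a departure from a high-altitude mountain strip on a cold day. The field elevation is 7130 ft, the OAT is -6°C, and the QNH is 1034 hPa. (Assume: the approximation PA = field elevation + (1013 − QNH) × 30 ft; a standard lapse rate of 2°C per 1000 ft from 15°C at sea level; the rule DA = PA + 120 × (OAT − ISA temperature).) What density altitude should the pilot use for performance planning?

Pressure altitude = 7130 + (1013 − 1034) × 30 = 7130 + (-630) = 6500 ft.
ISA temperature at 6500 ft = 15 − 2 × (6500/1000) = 2°C.
ISA deviation = -6 − 2 = -8°C.
Density altitude = 6500 + 120 × (-8) = 5540 ft.

5540 ft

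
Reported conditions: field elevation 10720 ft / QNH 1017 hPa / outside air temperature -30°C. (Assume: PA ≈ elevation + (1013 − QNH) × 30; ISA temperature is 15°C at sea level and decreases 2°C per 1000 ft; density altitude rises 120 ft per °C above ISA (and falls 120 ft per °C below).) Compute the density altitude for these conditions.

Pressure altitude = 10720 + (1013 − 1017) × 30 = 10720 + (-120) = 10600 ft.
ISA temperature at 10600 ft = 15 − 2 × (10600/1000) = -6.2°C.
ISA deviation = -30 − (-6.2) = -23.8°C.
Density altitude = 10600 + 120 × (-23.8) = 7744 ft.

7744 ft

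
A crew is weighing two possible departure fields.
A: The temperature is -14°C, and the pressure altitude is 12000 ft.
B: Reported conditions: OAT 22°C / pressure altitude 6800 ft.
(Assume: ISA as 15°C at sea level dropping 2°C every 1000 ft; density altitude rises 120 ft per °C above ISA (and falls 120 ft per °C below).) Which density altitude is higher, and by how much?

A by 2128 ft

A: ISA temp = -9°C, deviation -5°C, DA = 12000 + 120 × (-5) = 11400 ft.
B: ISA temp = 1.4°C, deviation +20.6°C, DA = 6800 + 120 × 20.6 = 9272 ft.
A is higher by 11400 − 9272 = 2128 ft.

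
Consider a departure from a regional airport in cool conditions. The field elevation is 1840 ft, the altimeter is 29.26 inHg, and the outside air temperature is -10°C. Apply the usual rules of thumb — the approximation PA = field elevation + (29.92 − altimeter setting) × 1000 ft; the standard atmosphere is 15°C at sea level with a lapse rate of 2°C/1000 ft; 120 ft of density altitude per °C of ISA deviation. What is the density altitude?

Pressure altitude = 1840 + (29.92 − 29.26) × 1000 = 1840 + (+660) = 2500 ft.
ISA temperature at 2500 ft = 15 − 2 × (2500/1000) = 10°C.
ISA deviation = -10 − 10 = -20°C.
Density altitude = 2500 + 120 × (-20) = 100 ft.

100 ft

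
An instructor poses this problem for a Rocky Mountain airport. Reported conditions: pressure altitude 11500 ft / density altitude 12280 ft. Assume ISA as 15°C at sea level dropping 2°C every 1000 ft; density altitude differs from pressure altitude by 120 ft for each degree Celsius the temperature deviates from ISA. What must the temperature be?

Density altitude − pressure altitude = 12280 − 11500 = +780 ft.
At 120 ft/°C that is an ISA deviation of 780/120 = +6.5°C.
ISA temperature at 11500 ft = 15 − 2 × (11500/1000) = -8°C.
OAT = ISA + deviation = -8 + (+6.5) = -1.5°C.

-1.5°C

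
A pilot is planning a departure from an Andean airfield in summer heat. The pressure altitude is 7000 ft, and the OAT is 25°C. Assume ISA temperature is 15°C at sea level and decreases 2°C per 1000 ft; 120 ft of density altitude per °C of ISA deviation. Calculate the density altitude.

ISA temperature at 7000 ft = 15 − 2 × (7000/1000) = 1°C.
ISA deviation = 25 − 1 = +24°C.
Density altitude = 7000 + 120 × (24) = 7000 + (+2880) = 9880 ft.

9880 ft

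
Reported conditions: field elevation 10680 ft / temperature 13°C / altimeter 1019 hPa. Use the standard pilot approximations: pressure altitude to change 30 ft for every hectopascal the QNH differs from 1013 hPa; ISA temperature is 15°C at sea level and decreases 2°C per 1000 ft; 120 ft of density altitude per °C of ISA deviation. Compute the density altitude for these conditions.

12780 ft

Pressure altitude = 10680 + (1013 − 1019) × 30 = 10680 + (-180) = 10500 ft.
ISA temperature at 10500 ft = 15 − 2 × (10500/1000) = -6°C.
ISA deviation = 13 − (-6) = +19°C.
Density altitude = 10500 + 120 × (19) = 12780 ft.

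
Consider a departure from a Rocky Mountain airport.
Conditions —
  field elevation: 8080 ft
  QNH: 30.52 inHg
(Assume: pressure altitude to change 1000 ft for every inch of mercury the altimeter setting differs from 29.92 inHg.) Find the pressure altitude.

Pressure correction = (29.92 − 30.52) × 1000 = -600 ft.
Pressure altitude = 8080 + (-600) = 7480 ft.

7480 ft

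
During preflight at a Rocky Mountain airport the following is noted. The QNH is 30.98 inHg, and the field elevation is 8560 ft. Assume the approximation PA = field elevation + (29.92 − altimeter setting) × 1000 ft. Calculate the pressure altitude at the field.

7500 ft

Pressure correction = (29.92 − 30.98) × 1000 = -1060 ft.
Pressure altitude = 8560 + (-1060) = 7500 ft.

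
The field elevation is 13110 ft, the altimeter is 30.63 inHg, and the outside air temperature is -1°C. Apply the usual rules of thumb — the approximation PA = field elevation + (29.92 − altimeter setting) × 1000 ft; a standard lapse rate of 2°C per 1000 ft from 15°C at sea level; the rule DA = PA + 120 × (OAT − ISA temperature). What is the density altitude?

13456 ft

Pressure altitude = 13110 + (29.92 − 30.63) × 1000 = 13110 + (-710) = 12400 ft.
ISA temperature at 12400 ft = 15 − 2 × (12400/1000) = -9.8°C.
ISA deviation = -1 − (-9.8) = +8.8°C.
Density altitude = 12400 + 120 × (8.8) = 13456 ft.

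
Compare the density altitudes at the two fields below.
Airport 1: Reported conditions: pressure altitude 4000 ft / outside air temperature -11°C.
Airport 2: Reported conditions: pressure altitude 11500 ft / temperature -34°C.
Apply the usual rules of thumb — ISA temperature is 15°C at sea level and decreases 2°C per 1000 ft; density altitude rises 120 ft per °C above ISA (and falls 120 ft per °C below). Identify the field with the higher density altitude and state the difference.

Airport 2 by 6540 ft

Airport 1: ISA temp = 7°C, deviation -18°C, DA = 4000 + 120 × (-18) = 1840 ft.
Airport 2: ISA temp = -8°C, deviation -26°C, DA = 11500 + 120 × (-26) = 8380 ft.
Airport 2 is higher by 8380 − 1840 = 6540 ft.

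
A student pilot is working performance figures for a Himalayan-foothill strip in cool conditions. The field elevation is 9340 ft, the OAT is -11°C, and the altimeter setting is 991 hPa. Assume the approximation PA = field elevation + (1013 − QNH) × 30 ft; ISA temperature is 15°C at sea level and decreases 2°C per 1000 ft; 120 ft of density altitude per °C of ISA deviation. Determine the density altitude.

9280 ft

Pressure altitude = 9340 + (1013 − 991) × 30 = 9340 + (+660) = 10000 ft.
ISA temperature at 10000 ft = 15 − 2 × (10000/1000) = -5°C.
ISA deviation = -11 − (-5) = -6°C.
Density altitude = 10000 + 120 × (-6) = 9280 ft.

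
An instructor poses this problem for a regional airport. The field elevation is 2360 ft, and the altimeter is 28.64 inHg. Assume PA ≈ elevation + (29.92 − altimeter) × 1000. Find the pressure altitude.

3640 ft

Pressure correction = (29.92 − 28.64) × 1000 = +1280 ft.
Pressure altitude = 2360 + (+1280) = 3640 ft.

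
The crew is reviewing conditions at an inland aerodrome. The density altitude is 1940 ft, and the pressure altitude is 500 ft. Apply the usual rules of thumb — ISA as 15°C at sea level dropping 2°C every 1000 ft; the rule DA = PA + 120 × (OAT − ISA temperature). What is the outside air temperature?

Density altitude − pressure altitude = 1940 − 500 = +1440 ft.
At 120 ft/°C that is an ISA deviation of 1440/120 = +12°C.
ISA temperature at 500 ft = 15 − 2 × (500/1000) = 14°C.
OAT = ISA + deviation = 14 + (+12) = 26°C.

26°C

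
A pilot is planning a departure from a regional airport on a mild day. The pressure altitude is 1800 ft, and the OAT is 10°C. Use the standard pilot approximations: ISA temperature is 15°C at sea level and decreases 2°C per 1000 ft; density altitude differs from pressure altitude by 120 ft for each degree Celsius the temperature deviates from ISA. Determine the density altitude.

ISA temperature at 1800 ft = 15 − 2 × (1800/1000) = 11.4°C.
ISA deviation = 10 − 11.4 = -1.4°C.
Density altitude = 1800 + 120 × (-1.4) = 1800 + (-168) = 1632 ft.

1632 ft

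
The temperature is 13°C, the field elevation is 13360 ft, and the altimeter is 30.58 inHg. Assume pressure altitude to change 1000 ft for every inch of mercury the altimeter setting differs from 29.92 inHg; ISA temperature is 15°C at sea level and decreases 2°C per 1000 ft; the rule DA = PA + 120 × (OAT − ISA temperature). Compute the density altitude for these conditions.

Pressure altitude = 13360 + (29.92 − 30.58) × 1000 = 13360 + (-660) = 12700 ft.
ISA temperature at 12700 ft = 15 − 2 × (12700/1000) = -10.4°C.
ISA deviation = 13 − (-10.4) = +23.4°C.
Density altitude = 12700 + 120 × (23.4) = 15508 ft.

15508 ft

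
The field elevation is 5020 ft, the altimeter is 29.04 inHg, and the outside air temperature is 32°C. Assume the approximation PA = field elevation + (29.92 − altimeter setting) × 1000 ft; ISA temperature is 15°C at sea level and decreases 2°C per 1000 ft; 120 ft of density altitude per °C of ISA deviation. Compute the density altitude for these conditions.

9356 ft

Pressure altitude = 5020 + (29.92 − 29.04) × 1000 = 5020 + (+880) = 5900 ft.
ISA temperature at 5900 ft = 15 − 2 × (5900/1000) = 3.2°C.
ISA deviation = 32 − 3.2 = +28.8°C.
Density altitude = 5900 + 120 × (28.8) = 9356 ft.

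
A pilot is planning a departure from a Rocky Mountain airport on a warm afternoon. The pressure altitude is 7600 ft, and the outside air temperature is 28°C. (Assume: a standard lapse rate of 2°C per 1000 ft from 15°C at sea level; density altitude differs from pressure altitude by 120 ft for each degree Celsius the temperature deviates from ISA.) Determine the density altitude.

10984 ft

ISA temperature at 7600 ft = 15 − 2 × (7600/1000) = -0.2°C.
ISA deviation = 28 − (-0.2) = +28.2°C.
Density altitude = 7600 + 120 × (28.2) = 7600 + (+3384) = 10984 ft.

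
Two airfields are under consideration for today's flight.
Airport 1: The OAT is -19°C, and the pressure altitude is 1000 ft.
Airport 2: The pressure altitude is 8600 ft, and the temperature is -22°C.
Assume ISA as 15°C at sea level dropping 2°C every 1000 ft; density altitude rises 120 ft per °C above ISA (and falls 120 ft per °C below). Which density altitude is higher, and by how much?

Airport 2 by 9064 ft

Airport 1: ISA temp = 13°C, deviation -32°C, DA = 1000 + 120 × (-32) = -2840 ft.
Airport 2: ISA temp = -2.2°C, deviation -19.8°C, DA = 8600 + 120 × (-19.8) = 6224 ft.
Airport 2 is higher by 6224 − (-2840) = 9064 ft.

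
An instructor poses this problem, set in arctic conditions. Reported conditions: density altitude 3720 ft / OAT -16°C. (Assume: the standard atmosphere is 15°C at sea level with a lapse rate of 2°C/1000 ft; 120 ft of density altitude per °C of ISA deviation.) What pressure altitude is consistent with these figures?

6000 ft

DA = PA + 120 × (OAT − (15 − 2·PA/1000)) = PA + 120·OAT − 1800 + 0.24·PA = 1.24·PA + 120·OAT − 1800.
So 1.24·PA = 3720 − 120 × (-16) + 1800 = 7440.
PA = 7440 / 1.24 = 6000 ft.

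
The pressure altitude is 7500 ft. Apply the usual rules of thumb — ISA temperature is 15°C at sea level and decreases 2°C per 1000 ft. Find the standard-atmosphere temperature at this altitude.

0°C

ISA temperature = 15 − 2 × (7500/1000) = 15 − 15 = 0°C.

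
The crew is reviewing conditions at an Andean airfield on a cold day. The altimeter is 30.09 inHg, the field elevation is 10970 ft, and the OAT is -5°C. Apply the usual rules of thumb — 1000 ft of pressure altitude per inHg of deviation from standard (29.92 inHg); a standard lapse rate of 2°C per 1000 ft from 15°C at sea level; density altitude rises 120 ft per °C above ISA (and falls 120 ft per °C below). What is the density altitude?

10992 ft

Pressure altitude = 10970 + (29.92 − 30.09) × 1000 = 10970 + (-170) = 10800 ft.
ISA temperature at 10800 ft = 15 − 2 × (10800/1000) = -6.6°C.
ISA deviation = -5 − (-6.6) = +1.6°C.
Density altitude = 10800 + 120 × (1.6) = 10992 ft.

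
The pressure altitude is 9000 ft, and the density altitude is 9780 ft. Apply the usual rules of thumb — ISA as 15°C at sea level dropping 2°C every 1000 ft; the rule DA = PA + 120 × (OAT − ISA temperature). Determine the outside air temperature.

Density altitude − pressure altitude = 9780 − 9000 = +780 ft.
At 120 ft/°C that is an ISA deviation of 780/120 = +6.5°C.
ISA temperature at 9000 ft = 15 − 2 × (9000/1000) = -3°C.
OAT = ISA + deviation = -3 + (+6.5) = 3.5°C.

3.5°C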